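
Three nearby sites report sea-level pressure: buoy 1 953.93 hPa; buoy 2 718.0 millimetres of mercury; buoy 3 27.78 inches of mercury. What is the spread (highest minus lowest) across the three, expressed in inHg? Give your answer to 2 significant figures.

0.49 inHg

buoy 1: 953.93 hPa = 28.1695 inHg.
buoy 2: 718.0 mmHg = 28.2677 inHg.
Spread: 28.2677 − 27.7800 = 0.49 inHg.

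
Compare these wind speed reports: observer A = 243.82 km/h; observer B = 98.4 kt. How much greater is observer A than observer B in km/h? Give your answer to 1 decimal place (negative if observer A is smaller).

61.6 km/h

observer B: 98.4 kt = 182.237 km/h.
Difference: 243.820 − 182.237 = 61.6 km/h.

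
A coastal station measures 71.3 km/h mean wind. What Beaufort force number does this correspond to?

Beaufort force 8

71.3 km/h = 19.8 m/s, which is Beaufort 8 (gale, 17.2–20.7 m/s).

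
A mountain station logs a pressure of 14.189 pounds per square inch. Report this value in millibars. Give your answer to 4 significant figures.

1 psi = 68.9476 mb, so 14.189 × 68.9476 = 978.3 mb.

978.3 mb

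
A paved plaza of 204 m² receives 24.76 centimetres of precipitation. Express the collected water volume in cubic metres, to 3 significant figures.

Depth: 24.76 cm × 10 = 247.6 mm.
1 mm over 1 m² is 1 L, so volume = 247.6 × 204 = 50510.4 L = 50.5 m³.

50.5 cubic metres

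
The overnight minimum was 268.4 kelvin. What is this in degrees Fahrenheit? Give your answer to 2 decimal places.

23.45 °F

First to °C: -4.75 °C.
Then to °F: 23.45 °F.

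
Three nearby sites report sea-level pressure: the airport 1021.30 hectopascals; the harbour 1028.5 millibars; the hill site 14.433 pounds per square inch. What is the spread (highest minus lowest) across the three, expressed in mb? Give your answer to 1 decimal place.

the airport: 1021.30 hPa = 1021.300 mb.
the hill site: 14.433 psi = 995.120 mb.
Spread: 1028.500 − 995.120 = 33.4 mb.

33.4 mb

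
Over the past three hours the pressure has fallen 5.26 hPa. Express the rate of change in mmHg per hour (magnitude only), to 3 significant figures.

5.26 hPa / 3 h × 0.750062 mmHg/hPa = 1.32 mmHg/h.

1.32 mmHg per hour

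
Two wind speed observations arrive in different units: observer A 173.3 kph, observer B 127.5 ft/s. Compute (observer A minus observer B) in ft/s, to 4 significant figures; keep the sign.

30.44 ft/s

observer A: 173.3 km/h = 157.9360 ft/s.
Difference: 157.9360 − 127.5000 = 30.44 ft/s.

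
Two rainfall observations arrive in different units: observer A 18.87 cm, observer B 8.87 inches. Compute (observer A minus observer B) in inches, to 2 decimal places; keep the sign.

-1.44 in

observer A: 18.87 cm = 7.4291 in.
Difference: 7.4291 − 8.8700 = -1.44 in.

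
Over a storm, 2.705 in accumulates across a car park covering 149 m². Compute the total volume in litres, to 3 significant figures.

10200 litres

Depth: 2.705 in × 25.4 = 68.707 mm.
1 mm over 1 m² is 1 L, so volume = 68.707 × 149 = 10237.343 L ≈ 10200 L.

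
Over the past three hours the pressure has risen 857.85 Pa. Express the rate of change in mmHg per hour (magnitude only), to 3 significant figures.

857.85 Pa / 3 h × 0.00750062 mmHg/Pa = 2.14 mmHg/h.

2.14 mmHg per hour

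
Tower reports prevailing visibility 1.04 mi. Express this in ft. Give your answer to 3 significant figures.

1 SM = 5280 ft, so 1.04 × 5280 = 5490 ft.

5490 ft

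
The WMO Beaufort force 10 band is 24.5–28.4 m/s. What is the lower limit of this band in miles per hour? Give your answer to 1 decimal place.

24.5–28.4 m/s × 2.237 = 54.8–63.5 mph.

54.8 mph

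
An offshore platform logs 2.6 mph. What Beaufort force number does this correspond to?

Beaufort force 1

2.6 mph = 1.2 m/s, which is Beaufort 1 (light air, 0.3–1.5 m/s).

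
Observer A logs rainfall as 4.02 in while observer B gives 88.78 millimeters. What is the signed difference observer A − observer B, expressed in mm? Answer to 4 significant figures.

13.33 mm

observer A: 4.02 in = 102.1080 mm.
Difference: 102.1080 − 88.7800 = 13.33 mm.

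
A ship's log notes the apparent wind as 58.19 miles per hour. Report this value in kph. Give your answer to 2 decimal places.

93.65 km/h

1 mph = 1.60934 km/h, so 58.19 × 1.60934 = 93.65 km/h.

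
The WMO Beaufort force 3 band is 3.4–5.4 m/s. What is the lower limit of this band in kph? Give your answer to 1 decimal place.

3.4–5.4 m/s × 3.6 = 12.2–19.4 km/h.

12.2 km/h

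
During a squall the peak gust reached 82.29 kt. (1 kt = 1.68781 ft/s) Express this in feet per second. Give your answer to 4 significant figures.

1 kt = 1.68781 ft/s, so 82.29 × 1.68781 = 138.9 ft/s.

138.9 ft/s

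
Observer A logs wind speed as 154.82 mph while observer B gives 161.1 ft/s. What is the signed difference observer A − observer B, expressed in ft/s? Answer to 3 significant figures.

observer A: 154.82 mph = 227.069 ft/s.
Difference: 227.069 − 161.100 = 66.0 ft/s.

66.0 ft/s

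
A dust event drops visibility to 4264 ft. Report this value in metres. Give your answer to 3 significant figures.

1300 m

1 ft = 0.3048 m, so 4264 × 0.3048 = 1300 m.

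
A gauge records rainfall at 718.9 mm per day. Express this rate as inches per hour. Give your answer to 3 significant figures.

1.18 in/hour

718.9 mm/day × 0.0393701 in/mm × 0.0416667 day/hour = 1.18 in/hour.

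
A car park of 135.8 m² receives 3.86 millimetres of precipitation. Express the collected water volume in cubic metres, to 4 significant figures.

0.5242 cubic metres

1 mm over 1 m² is 1 L, so volume = 3.86 × 135.8 = 524.188 L = 0.5242 m³.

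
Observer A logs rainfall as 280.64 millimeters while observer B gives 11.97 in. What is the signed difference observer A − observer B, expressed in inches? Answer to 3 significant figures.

-0.921 in

observer A: 280.64 mm = 11.04882 in.
Difference: 11.04882 − 11.97000 = -0.921 in.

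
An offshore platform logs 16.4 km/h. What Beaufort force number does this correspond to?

16.4 km/h = 4.6 m/s, which is Beaufort 3 (gentle breeze, 3.4–5.4 m/s).

Beaufort force 3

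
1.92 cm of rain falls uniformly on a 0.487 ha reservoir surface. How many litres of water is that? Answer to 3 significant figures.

93500 litres

Depth: 1.92 cm × 10 = 19.2 mm.
Area: 0.487 ha = 4870 m².
1 mm over 1 m² is 1 L, so volume = 19.2 × 4870 = 93504 L ≈ 93500 L.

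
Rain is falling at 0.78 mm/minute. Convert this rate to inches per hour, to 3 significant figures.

1.84 in/hour

0.78 mm/minute × 0.0393701 in/mm × 60 minute/hour = 1.84 in/hour.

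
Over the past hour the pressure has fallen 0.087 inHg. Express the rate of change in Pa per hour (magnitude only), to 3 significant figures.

0.087 inHg / 1 h × 3386.39 Pa/inHg = 295 Pa/h.

295 Pa per hour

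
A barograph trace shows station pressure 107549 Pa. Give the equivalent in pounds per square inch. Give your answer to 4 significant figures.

1 Pa = 0.000145038 psi, so 107549 × 0.000145038 = 15.60 psi.

15.60 psi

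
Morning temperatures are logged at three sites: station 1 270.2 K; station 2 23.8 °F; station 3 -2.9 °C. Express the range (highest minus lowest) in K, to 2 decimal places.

1.66 K

station 1: 270.2 K = -2.950 °C.
station 2: 23.8 °F = -4.556 °C.
Spread: (-2.900) − (-4.556) = 1.656 °C.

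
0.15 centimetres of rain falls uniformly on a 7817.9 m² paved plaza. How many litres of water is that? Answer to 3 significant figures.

Depth: 0.15 cm × 10 = 1.5 mm.
1 mm over 1 m² is 1 L, so volume = 1.5 × 7817.9 = 11726.85 L ≈ 11700 L.

11700 litres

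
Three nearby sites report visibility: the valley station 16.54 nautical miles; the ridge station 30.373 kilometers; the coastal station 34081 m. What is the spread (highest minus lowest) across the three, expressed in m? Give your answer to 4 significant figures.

the valley station: 16.54 nmi = 30632.08 m.
the ridge station: 30.373 km = 30373.00 m.
Spread: 34081.00 − 30373.00 = 3708 m.

3708 m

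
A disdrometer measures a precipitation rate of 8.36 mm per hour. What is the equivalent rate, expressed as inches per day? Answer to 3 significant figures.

7.90 in/day

8.36 mm/hour × 0.0393701 in/mm × 24 hour/day = 7.90 in/day.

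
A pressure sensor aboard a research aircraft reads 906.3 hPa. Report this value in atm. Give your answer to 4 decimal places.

0.8944 atm

1 hPa = 0.000986923 atm, so 906.3 × 0.000986923 = 0.8944 atm.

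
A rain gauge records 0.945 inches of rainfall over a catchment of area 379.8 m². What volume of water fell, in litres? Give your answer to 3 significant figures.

Depth: 0.945 in × 25.4 = 24.003 mm.
1 mm over 1 m² is 1 L, so volume = 24.003 × 379.8 = 9116.3394 L ≈ 9120 L.

9120 litres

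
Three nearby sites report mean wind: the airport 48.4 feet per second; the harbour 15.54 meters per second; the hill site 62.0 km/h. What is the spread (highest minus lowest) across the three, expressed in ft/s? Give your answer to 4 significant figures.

the harbour: 15.54 m/s = 50.98425 ft/s.
the hill site: 62.0 km/h = 56.50335 ft/s.
Spread: 56.50335 − 48.40000 = 8.103 ft/s.

8.103 ft/s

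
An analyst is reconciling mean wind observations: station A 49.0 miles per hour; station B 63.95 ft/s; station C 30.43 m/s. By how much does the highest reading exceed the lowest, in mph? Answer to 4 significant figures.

24.47 mph

station B: 63.95 ft/s = 43.6023 mph.
station C: 30.43 m/s = 68.0700 mph.
Spread: 68.0700 − 43.6023 = 24.47 mph.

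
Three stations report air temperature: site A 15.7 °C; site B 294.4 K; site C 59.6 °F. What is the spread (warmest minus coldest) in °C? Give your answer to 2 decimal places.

5.92 °C

site B: 294.4 K = 21.250 °C.
site C: 59.6 °F = 15.333 °C.
Spread: 21.250 − 15.333 = 5.917 °C.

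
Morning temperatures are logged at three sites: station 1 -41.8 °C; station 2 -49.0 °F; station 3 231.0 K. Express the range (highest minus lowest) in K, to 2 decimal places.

3.20 K

station 2: -49.0 °F = -45.000 °C.
station 3: 231.0 K = -42.150 °C.
Spread: (-41.800) − (-45.000) = 3.200 °C.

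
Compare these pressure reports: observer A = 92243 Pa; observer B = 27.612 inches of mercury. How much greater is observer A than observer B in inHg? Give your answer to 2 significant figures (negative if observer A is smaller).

-0.37 inHg

observer A: 92243 Pa = 27.2393 inHg.
Difference: 27.2393 − 27.6120 = -0.37 inHg.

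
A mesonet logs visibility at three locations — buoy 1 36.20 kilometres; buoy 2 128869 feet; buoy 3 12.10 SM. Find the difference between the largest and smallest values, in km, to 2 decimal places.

buoy 2: 128869 ft = 39.2793 km.
buoy 3: 12.10 SM = 19.4731 km.
Spread: 39.2793 − 19.4731 = 19.81 km.

19.81 km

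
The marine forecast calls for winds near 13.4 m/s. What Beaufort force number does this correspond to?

13.4 m/s lies in the Beaufort 6 band (strong breeze, 10.8–13.8 m/s).

Beaufort force 6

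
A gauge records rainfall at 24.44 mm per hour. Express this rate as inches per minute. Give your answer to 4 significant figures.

24.44 mm/hour × 0.0393701 in/mm × 0.0166667 hour/minute = 0.01604 in/minute.

0.01604 in/minute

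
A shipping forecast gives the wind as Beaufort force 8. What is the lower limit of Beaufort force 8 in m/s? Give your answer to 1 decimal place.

17.2 m/s

Beaufort 8 (gale) spans 17.2–20.7 m/s.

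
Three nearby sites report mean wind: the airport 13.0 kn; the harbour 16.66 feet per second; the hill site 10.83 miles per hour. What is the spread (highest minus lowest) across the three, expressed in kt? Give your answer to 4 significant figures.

the harbour: 16.66 ft/s = 9.87078 kt.
the hill site: 10.83 mph = 9.41101 kt.
Spread: 13.00000 − 9.41101 = 3.589 kt.

3.589 kt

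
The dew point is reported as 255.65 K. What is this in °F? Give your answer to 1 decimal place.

0.5 °F

First to °C: -17.50 °C.
Then to °F: 0.5 °F.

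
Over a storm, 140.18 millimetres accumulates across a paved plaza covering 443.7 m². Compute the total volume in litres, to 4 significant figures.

62200 litres

1 mm over 1 m² is 1 L, so volume = 140.18 × 443.7 = 62197.866 L ≈ 62200 L.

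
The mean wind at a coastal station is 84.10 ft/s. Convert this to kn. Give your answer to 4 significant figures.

1 ft/s = 0.592484 kt, so 84.10 × 0.592484 = 49.83 kt.

49.83 kt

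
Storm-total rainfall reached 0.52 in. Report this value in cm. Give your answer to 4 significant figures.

1.321 cm

1 in = 2.54 cm, so 0.52 × 2.54 = 1.321 cm.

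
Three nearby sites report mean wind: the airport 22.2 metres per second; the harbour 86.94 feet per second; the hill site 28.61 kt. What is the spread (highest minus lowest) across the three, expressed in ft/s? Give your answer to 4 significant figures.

the airport: 22.2 m/s = 72.8346 ft/s.
the hill site: 28.61 kt = 48.2882 ft/s.
Spread: 86.9400 − 48.2882 = 38.65 ft/s.

38.65 ft/s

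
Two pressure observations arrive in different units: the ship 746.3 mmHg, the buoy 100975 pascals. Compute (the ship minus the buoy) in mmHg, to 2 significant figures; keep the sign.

the buoy: 100975 Pa = 757.37 mmHg.
Difference: 746.30 − 757.37 = -11 mmHg.

-11 mmHg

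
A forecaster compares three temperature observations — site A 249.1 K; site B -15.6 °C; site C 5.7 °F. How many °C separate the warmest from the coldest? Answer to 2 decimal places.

site A: 249.1 K = -24.050 °C.
site C: 5.7 °F = -14.611 °C.
Spread: (-14.611) − (-24.050) = 9.439 °C.

9.44 °C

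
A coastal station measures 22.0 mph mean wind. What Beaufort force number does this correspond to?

Beaufort force 5

22.0 mph = 9.8 m/s, which is Beaufort 5 (fresh breeze, 8.0–10.7 m/s).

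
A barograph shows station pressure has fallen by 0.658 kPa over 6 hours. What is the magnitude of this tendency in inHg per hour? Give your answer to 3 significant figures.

0.658 kPa / 6 h × 0.2953 inHg/kPa = 0.0324 inHg/h.

0.0324 inHg per hour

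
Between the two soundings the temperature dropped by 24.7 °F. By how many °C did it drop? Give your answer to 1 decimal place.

13.7 °C

A change of 1 °C equals a change of 1.8 °F: Δ°C = 24.7 × 0.5556 = 13.7 °C.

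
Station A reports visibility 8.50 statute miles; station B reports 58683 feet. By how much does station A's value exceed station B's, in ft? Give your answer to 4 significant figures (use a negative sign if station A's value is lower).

station A: 8.50 SM = 44880.00 ft.
Difference: 44880.00 − 58683.00 = -13800 ft.

-13800 ft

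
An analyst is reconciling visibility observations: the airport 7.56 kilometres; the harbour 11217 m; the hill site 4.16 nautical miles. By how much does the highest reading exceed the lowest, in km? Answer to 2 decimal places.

the harbour: 11217 m = 11.2170 km.
the hill site: 4.16 nmi = 7.7043 km.
Spread: 11.2170 − 7.5600 = 3.66 km.

3.66 km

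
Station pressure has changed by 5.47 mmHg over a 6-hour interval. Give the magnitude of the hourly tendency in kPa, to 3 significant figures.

5.47 mmHg / 6 h × 0.133322 kPa/mmHg = 0.122 kPa/h.

0.122 kPa per hour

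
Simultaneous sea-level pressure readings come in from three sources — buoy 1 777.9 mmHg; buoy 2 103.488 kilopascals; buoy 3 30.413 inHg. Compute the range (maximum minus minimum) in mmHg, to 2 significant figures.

buoy 2: 103.488 kPa = 776.224 mmHg.
buoy 3: 30.413 inHg = 772.490 mmHg.
Spread: 777.900 − 772.490 = 5.4 mmHg.

5.4 mmHg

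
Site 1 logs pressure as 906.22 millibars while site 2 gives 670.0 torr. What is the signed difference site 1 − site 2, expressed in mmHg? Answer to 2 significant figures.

9.7 mmHg

site 1: 906.22 mb = 679.721 mmHg.
Difference: 679.721 − 670.000 = 9.7 mmHg.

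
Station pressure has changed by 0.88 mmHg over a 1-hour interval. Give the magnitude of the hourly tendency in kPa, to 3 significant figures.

0.117 kPa per hour

0.88 mmHg / 1 h × 0.133322 kPa/mmHg = 0.117 kPa/h.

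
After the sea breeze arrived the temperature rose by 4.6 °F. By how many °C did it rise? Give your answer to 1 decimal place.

A change of 1 °C equals a change of 1.8 °F: Δ°C = 4.6 × 0.5556 = 2.6 °C.

2.6 °C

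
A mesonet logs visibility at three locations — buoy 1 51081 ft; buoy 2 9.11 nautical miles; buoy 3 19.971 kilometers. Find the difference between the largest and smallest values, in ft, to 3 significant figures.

14400 ft

buoy 2: 9.11 nmi = 55353.41 ft.
buoy 3: 19.971 km = 65521.65 ft.
Spread: 65521.65 − 51081.00 = 14400 ft.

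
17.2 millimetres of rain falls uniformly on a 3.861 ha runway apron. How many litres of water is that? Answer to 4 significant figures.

664100 litres

Area: 3.861 ha = 38610 m².
1 mm over 1 m² is 1 L, so volume = 17.2 × 38610 = 664092 L ≈ 664100 L.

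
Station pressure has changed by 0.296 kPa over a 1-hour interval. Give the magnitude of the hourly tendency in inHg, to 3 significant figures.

0.0874 inHg per hour

0.296 kPa / 1 h × 0.2953 inHg/kPa = 0.0874 inHg/h.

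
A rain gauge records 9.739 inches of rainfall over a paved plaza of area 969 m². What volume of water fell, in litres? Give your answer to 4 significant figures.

239700 litres

Depth: 9.739 in × 25.4 = 247.3706 mm.
1 mm over 1 m² is 1 L, so volume = 247.3706 × 969 = 239702.11 L ≈ 239700 L.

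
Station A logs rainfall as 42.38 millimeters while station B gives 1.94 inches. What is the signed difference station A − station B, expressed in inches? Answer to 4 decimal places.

-0.2715 in

station A: 42.38 mm = 1.668504 in.
Difference: 1.668504 − 1.940000 = -0.2715 in.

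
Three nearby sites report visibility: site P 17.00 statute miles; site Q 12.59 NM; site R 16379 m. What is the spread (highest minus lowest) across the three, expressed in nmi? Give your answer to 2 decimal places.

site P: 17.00 SM = 14.7726 nmi.
site R: 16379 m = 8.8440 nmi.
Spread: 14.7726 − 8.8440 = 5.93 nmi.

5.93 nmi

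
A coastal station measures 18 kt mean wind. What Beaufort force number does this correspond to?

18 kt lies in the Beaufort 5 band (fresh breeze, 17–21 kt).

Beaufort force 5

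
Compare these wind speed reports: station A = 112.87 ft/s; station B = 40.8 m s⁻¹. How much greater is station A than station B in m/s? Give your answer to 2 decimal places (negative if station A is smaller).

-6.40 m/s

station A: 112.87 ft/s = 34.4028 m/s.
Difference: 34.4028 − 40.8000 = -6.40 m/s.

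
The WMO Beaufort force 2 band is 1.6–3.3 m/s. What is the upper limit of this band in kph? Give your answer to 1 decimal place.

11.9 km/h

1.6–3.3 m/s × 3.6 = 5.8–11.9 km/h.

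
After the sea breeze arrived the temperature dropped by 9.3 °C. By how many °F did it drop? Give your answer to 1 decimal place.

16.7 °F

For a temperature change the 32° offset cancels: Δ°F = 9.3 × 1.8 = 16.7 °F.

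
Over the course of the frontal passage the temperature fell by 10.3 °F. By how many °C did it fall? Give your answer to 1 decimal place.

Converting a difference, only the 9/5 scale factor applies: Δ°C = 10.3 × 0.5556 = 5.7 °C.

5.7 °C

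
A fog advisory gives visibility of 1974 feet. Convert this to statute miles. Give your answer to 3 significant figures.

0.374 SM

1 ft = 0.000189394 SM, so 1974 × 0.000189394 = 0.374 SM.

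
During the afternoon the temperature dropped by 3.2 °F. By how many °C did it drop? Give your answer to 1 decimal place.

1.8 °C

A change of 1 °C equals a change of 1.8 °F: Δ°C = 3.2 × 0.5556 = 1.8 °C.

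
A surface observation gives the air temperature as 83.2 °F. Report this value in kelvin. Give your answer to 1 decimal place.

First to °C: 28.44 °C.
Then to K: 301.6 K.

301.6 K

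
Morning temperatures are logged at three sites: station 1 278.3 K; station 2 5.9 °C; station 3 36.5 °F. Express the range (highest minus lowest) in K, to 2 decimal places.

station 1: 278.3 K = 5.150 °C.
station 3: 36.5 °F = 2.500 °C.
Spread: 5.900 − 2.500 = 3.400 °C.

3.40 K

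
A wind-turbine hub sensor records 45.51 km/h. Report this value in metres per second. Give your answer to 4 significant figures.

1 km/h = 0.277778 m/s, so 45.51 × 0.277778 = 12.64 m/s.

12.64 m/s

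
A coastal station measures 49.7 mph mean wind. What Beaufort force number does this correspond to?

49.7 mph = 22.2 m/s, which is Beaufort 9 (strong gale, 20.8–24.4 m/s).

Beaufort force 9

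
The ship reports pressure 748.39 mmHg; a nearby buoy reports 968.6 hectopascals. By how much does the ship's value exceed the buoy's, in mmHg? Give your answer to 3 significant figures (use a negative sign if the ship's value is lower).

the buoy: 968.6 hPa = 726.510 mmHg.
Difference: 748.390 − 726.510 = 21.9 mmHg.

21.9 mmHg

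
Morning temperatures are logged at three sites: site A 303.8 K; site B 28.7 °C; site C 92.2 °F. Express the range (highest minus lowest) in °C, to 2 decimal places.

4.74 °C

site A: 303.8 K = 30.650 °C.
site C: 92.2 °F = 33.444 °C.
Spread: 33.444 − 28.700 = 4.744 °C.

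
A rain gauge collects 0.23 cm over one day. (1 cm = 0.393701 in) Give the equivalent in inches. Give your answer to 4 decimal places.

1 cm = 0.393701 in, so 0.23 × 0.393701 = 0.0906 in.

0.0906 in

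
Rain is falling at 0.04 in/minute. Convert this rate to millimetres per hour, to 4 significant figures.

0.04 in/minute × 25.4 mm/in × 60 minute/hour = 60.96 mm/hour.

60.96 mm/hour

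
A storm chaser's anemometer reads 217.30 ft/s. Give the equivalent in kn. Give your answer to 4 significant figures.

1 ft/s = 0.592484 kt, so 217.30 × 0.592484 = 128.7 kt.

128.7 kt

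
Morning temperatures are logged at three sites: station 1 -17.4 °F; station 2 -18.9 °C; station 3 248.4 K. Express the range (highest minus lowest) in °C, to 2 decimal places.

station 1: -17.4 °F = -27.444 °C.
station 3: 248.4 K = -24.750 °C.
Spread: (-18.900) − (-27.444) = 8.544 °C.

8.54 °C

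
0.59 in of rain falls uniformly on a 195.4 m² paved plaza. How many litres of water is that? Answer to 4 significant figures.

Depth: 0.59 in × 25.4 = 14.986 mm.
1 mm over 1 m² is 1 L, so volume = 14.986 × 195.4 = 2928.2644 L ≈ 2928 L.

2928 litres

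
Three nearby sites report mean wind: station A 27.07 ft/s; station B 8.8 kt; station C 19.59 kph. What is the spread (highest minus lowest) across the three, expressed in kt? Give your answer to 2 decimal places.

7.24 kt

station A: 27.07 ft/s = 16.0385 kt.
station C: 19.59 km/h = 10.5778 kt.
Spread: 16.0385 − 8.8000 = 7.24 kt.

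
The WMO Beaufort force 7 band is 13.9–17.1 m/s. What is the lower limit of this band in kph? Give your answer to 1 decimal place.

50.0 km/h

13.9–17.1 m/s × 3.6 = 50.0–61.6 km/h.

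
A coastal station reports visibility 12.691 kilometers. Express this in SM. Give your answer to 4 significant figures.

7.886 SM

1 km = 0.621371 SM, so 12.691 × 0.621371 = 7.886 SM.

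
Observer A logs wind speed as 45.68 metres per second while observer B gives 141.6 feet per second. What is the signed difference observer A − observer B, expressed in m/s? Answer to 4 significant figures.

2.520 m/s

observer B: 141.6 ft/s = 43.15968 m/s.
Difference: 45.68000 − 43.15968 = 2.520 m/s.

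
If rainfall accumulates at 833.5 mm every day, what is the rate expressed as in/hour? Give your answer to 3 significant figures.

833.5 mm/day × 0.0393701 in/mm × 0.0416667 day/hour = 1.37 in/hour.

1.37 in/hour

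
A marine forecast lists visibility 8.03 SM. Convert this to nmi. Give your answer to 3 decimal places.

6.978 nmi

1 SM = 0.868976 nmi, so 8.03 × 0.868976 = 6.978 nmi.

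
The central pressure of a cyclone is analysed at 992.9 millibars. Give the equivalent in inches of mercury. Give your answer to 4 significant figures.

1 mb = 0.02953 inHg, so 992.9 × 0.02953 = 29.32 inHg.

29.32 inHg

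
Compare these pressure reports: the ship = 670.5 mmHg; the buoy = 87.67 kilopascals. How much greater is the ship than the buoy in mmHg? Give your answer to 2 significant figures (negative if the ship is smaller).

the buoy: 87.67 kPa = 657.58 mmHg.
Difference: 670.50 − 657.58 = 13 mmHg.

13 mmHg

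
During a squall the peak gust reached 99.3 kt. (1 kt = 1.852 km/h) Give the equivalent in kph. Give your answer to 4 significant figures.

183.9 km/h

1 kt = 1.852 km/h, so 99.3 × 1.852 = 183.9 km/h.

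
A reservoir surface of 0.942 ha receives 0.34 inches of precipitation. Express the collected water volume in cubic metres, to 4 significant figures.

Depth: 0.34 in × 25.4 = 8.636 mm.
Area: 0.942 ha = 9420 m².
1 mm over 1 m² is 1 L, so volume = 8.636 × 9420 = 81351.12 L = 81.35 m³.

81.35 cubic metres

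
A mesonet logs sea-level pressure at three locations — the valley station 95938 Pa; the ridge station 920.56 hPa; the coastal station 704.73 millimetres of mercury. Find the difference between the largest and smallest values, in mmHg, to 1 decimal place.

29.1 mmHg

the valley station: 95938 Pa = 719.594 mmHg.
the ridge station: 920.56 hPa = 690.477 mmHg.
Spread: 719.594 − 690.477 = 29.1 mmHg.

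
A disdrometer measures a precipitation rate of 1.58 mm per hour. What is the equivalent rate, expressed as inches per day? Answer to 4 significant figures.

1.493 in/day

1.58 mm/hour × 0.0393701 in/mm × 24 hour/day = 1.493 in/day.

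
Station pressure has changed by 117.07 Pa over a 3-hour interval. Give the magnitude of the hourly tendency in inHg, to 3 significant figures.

117.07 Pa / 3 h × 0.0002953 inHg/Pa = 0.0115 inHg/h.

0.0115 inHg per hour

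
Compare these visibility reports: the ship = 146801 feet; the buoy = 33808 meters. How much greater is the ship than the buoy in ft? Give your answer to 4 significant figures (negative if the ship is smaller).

the buoy: 33808 m = 110918.64 ft.
Difference: 146801.00 − 110918.64 = 35880 ft.

35880 ft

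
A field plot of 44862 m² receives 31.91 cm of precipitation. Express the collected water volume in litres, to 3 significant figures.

Depth: 31.91 cm × 10 = 319.1 mm.
1 mm over 1 m² is 1 L, so volume = 319.1 × 44862 = 14315464 L ≈ 14300000 L.

14300000 litres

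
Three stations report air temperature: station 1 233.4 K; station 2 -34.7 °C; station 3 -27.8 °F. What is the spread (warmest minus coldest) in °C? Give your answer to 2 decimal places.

6.53 °C

station 1: 233.4 K = -39.750 °C.
station 3: -27.8 °F = -33.222 °C.
Spread: (-33.222) − (-39.750) = 6.528 °C.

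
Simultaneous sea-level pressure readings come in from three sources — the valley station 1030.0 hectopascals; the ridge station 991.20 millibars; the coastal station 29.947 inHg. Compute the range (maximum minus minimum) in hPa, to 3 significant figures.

38.8 hPa

the ridge station: 991.20 mb = 991.200 hPa.
the coastal station: 29.947 inHg = 1014.122 hPa.
Spread: 1030.000 − 991.200 = 38.8 hPa.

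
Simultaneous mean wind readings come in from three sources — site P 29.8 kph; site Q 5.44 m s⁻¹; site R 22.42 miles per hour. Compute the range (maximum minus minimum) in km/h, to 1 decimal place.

site Q: 5.44 m/s = 19.584 km/h.
site R: 22.42 mph = 36.081 km/h.
Spread: 36.081 − 19.584 = 16.5 km/h.

16.5 km/h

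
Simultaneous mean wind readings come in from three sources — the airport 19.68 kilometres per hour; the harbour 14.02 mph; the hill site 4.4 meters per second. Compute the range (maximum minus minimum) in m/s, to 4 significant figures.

1.868 m/s

the airport: 19.68 km/h = 5.466667 m/s.
the harbour: 14.02 mph = 6.267501 m/s.
Spread: 6.267501 − 4.400000 = 1.868 m/s.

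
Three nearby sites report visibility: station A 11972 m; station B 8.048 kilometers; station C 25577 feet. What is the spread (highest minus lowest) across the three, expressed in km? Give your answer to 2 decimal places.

station A: 11972 m = 11.9720 km.
station C: 25577 ft = 7.7959 km.
Spread: 11.9720 − 7.7959 = 4.18 km.

4.18 km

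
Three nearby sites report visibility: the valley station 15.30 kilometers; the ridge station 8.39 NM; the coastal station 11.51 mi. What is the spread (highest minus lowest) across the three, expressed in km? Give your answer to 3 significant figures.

the ridge station: 8.39 nmi = 15.5383 km.
the coastal station: 11.51 SM = 18.5235 km.
Spread: 18.5235 − 15.3000 = 3.22 km.

3.22 km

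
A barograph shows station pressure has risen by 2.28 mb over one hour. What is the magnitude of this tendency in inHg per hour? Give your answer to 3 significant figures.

2.28 mb / 1 h × 0.02953 inHg/mb = 0.0673 inHg/h.

0.0673 inHg per hour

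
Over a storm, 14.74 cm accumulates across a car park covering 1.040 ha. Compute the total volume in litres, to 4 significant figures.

Depth: 14.74 cm × 10 = 147.4 mm.
Area: 1.040 ha = 10400 m².
1 mm over 1 m² is 1 L, so volume = 147.4 × 10400 = 1532960 L ≈ 1533000 L.

1533000 litres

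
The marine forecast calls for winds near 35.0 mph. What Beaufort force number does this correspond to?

35.0 mph = 15.6 m/s, which is Beaufort 7 (near gale, 13.9–17.1 m/s).

Beaufort force 7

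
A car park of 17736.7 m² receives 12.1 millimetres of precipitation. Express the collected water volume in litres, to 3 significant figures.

215000 litres

1 mm over 1 m² is 1 L, so volume = 12.1 × 17736.7 = 214614.07 L ≈ 215000 L.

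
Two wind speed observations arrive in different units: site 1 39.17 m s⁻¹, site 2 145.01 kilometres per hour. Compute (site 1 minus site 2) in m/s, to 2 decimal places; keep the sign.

site 2: 145.01 km/h = 40.2806 m/s.
Difference: 39.1700 − 40.2806 = -1.11 m/s.

-1.11 m/s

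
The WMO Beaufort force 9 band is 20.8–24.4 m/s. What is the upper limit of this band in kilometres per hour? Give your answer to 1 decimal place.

87.8 km/h

20.8–24.4 m/s × 3.6 = 74.9–87.8 km/h.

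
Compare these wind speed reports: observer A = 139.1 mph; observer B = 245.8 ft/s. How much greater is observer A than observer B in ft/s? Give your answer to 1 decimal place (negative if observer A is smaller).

observer A: 139.1 mph = 204.013 ft/s.
Difference: 204.013 − 245.800 = -41.8 ft/s.

-41.8 ft/s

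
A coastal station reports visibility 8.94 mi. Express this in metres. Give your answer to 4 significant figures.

14390 m

1 SM = 1609.34 m, so 8.94 × 1609.34 = 14390 m.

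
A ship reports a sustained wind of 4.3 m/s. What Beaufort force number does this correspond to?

Beaufort force 3

4.3 m/s lies in the Beaufort 3 band (gentle breeze, 3.4–5.4 m/s).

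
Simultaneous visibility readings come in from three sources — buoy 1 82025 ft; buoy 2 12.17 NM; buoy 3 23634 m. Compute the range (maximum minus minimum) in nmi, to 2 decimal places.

1.33 nmi

buoy 1: 82025 ft = 13.4996 nmi.
buoy 3: 23634 m = 12.7613 nmi.
Spread: 13.4996 − 12.1700 = 1.33 nmi.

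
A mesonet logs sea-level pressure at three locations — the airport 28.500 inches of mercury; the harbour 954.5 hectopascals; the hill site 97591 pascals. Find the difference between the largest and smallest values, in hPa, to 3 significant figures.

the airport: 28.500 inHg = 965.121 hPa.
the hill site: 97591 Pa = 975.910 hPa.
Spread: 975.910 − 954.500 = 21.4 hPa.

21.4 hPa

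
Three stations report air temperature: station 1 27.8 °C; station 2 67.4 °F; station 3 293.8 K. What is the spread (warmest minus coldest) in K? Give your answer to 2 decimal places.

8.13 K

station 2: 67.4 °F = 19.667 °C.
station 3: 293.8 K = 20.650 °C.
Spread: 27.800 − 19.667 = 8.133 °C.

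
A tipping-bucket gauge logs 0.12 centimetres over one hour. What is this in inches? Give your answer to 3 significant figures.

0.0472 in

1 cm = 0.393701 in, so 0.12 × 0.393701 = 0.0472 in.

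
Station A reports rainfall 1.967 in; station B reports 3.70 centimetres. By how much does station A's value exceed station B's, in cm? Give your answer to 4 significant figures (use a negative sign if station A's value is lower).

1.296 cm

station A: 1.967 in = 4.99618 cm.
Difference: 4.99618 − 3.70000 = 1.296 cm.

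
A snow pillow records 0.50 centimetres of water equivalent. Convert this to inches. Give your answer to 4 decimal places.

0.1969 in

1 cm = 0.393701 in, so 0.50 × 0.393701 = 0.1969 in.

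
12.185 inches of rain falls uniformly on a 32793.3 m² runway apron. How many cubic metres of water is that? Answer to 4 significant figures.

Depth: 12.185 in × 25.4 = 309.499 mm.
1 mm over 1 m² is 1 L, so volume = 309.499 × 32793.3 = 10149494 L = 10150 m³.

10150 cubic metres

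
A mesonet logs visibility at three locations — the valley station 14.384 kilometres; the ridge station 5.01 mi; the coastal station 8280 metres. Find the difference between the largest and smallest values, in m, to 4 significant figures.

6321 m

the valley station: 14.384 km = 14384.00 m.
the ridge station: 5.01 SM = 8062.81 m.
Spread: 14384.00 − 8062.81 = 6321 m.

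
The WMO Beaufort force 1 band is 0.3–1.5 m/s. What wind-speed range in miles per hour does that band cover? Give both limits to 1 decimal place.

0.7 to 3.4 mph

0.3–1.5 m/s × 2.237 = 0.7–3.4 mph.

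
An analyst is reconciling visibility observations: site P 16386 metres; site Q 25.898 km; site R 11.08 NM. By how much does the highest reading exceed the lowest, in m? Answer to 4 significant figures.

9512 m

site Q: 25.898 km = 25898.00 m.
site R: 11.08 nmi = 20520.16 m.
Spread: 25898.00 − 16386.00 = 9512 m.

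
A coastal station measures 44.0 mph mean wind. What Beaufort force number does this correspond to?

Beaufort force 8

44.0 mph = 19.7 m/s, which is Beaufort 8 (gale, 17.2–20.7 m/s).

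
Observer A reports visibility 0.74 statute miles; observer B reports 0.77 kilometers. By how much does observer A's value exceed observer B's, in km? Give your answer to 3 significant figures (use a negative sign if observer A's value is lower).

0.421 km

observer A: 0.74 SM = 1.19091 km.
Difference: 1.19091 − 0.77000 = 0.421 km.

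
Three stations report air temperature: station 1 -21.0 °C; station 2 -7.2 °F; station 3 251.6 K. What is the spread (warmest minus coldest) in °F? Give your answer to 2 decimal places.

1.40 °F

station 2: -7.2 °F = -21.778 °C.
station 3: 251.6 K = -21.550 °C.
Spread: (-21.000) − (-21.778) = 0.778 °C = 1.40 °F.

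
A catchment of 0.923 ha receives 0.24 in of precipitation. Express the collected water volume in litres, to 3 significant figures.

Depth: 0.24 in × 25.4 = 6.096 mm.
Area: 0.923 ha = 9230 m².
1 mm over 1 m² is 1 L, so volume = 6.096 × 9230 = 56266.08 L ≈ 56300 L.

56300 litres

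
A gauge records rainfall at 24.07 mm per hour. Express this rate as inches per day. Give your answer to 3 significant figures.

24.07 mm/hour × 0.0393701 in/mm × 24 hour/day = 22.7 in/day.

22.7 in/day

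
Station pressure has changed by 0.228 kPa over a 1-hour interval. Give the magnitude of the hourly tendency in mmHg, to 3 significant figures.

0.228 kPa / 1 h × 7.50062 mmHg/kPa = 1.71 mmHg/h.

1.71 mmHg per hour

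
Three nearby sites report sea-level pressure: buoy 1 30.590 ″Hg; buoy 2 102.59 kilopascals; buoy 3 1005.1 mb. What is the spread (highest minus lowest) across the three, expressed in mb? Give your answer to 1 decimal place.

buoy 1: 30.590 inHg = 1035.896 mb.
buoy 2: 102.59 kPa = 1025.900 mb.
Spread: 1035.896 − 1005.100 = 30.8 mb.

30.8 mb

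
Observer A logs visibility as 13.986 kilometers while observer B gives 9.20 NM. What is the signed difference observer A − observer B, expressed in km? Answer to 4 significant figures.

observer B: 9.20 nmi = 17.03840 km.
Difference: 13.98600 − 17.03840 = -3.052 km.

-3.052 km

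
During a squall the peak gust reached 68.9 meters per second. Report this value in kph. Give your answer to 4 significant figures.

248.0 km/h

1 m/s = 3.6 km/h, so 68.9 × 3.6 = 248.0 km/h.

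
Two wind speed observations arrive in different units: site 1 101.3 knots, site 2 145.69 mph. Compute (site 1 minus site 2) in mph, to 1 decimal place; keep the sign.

site 1: 101.3 kt = 116.574 mph.
Difference: 116.574 − 145.690 = -29.1 mph.

-29.1 mph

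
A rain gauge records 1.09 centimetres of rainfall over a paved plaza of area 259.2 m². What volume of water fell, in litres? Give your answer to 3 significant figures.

Depth: 1.09 cm × 10 = 10.9 mm.
1 mm over 1 m² is 1 L, so volume = 10.9 × 259.2 = 2825.28 L ≈ 2830 L.

2830 litres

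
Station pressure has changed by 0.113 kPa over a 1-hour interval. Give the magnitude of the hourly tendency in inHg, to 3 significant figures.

0.0334 inHg per hour

0.113 kPa / 1 h × 0.2953 inHg/kPa = 0.0334 inHg/h.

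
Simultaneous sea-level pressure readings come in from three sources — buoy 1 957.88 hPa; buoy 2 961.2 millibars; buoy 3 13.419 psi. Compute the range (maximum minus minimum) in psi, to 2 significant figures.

0.52 psi

buoy 1: 957.88 hPa = 13.8929 psi.
buoy 2: 961.2 mb = 13.9410 psi.
Spread: 13.9410 − 13.4190 = 0.52 psi.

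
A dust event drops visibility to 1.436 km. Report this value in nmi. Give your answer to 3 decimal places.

0.775 nmi

1 km = 0.539957 nmi, so 1.436 × 0.539957 = 0.775 nmi.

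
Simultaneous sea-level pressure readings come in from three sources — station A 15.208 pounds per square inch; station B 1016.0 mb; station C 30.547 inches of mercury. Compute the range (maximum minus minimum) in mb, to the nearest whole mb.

33 mb

station A: 15.208 psi = 1048.55 mb.
station C: 30.547 inHg = 1034.44 mb.
Spread: 1048.55 − 1016.00 = 33 mb.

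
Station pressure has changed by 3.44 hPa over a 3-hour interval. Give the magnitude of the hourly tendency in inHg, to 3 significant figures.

0.0339 inHg per hour

3.44 hPa / 3 h × 0.02953 inHg/hPa = 0.0339 inHg/h.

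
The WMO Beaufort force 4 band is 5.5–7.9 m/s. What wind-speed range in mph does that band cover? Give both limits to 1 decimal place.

12.3 to 17.7 mph

5.5–7.9 m/s × 2.237 = 12.3–17.7 mph.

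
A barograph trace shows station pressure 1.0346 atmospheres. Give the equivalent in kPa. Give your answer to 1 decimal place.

1 atm = 101.325 kPa, so 1.0346 × 101.325 = 104.8 kPa.

104.8 kPa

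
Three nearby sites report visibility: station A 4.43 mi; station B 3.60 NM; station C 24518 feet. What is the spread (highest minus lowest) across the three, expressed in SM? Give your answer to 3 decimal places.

station B: 3.60 nmi = 4.14281 SM.
station C: 24518 ft = 4.64356 SM.
Spread: 4.64356 − 4.14281 = 0.501 SM.

0.501 SM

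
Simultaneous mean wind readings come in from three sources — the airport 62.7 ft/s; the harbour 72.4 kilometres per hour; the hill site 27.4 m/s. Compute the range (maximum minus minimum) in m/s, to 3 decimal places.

8.289 m/s

the airport: 62.7 ft/s = 19.11096 m/s.
the harbour: 72.4 km/h = 20.11111 m/s.
Spread: 27.40000 − 19.11096 = 8.289 m/s.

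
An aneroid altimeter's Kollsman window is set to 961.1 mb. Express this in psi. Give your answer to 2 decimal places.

13.94 psi

1 mb = 0.0145038 psi, so 961.1 × 0.0145038 = 13.94 psi.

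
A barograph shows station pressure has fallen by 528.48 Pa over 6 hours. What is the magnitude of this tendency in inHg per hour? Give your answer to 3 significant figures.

0.0260 inHg per hour

528.48 Pa / 6 h × 0.0002953 inHg/Pa = 0.0260 inHg/h.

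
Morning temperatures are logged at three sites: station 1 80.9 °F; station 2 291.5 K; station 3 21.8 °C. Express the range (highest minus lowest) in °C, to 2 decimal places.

8.82 °C

station 1: 80.9 °F = 27.167 °C.
station 2: 291.5 K = 18.350 °C.
Spread: 27.167 − 18.350 = 8.817 °C.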